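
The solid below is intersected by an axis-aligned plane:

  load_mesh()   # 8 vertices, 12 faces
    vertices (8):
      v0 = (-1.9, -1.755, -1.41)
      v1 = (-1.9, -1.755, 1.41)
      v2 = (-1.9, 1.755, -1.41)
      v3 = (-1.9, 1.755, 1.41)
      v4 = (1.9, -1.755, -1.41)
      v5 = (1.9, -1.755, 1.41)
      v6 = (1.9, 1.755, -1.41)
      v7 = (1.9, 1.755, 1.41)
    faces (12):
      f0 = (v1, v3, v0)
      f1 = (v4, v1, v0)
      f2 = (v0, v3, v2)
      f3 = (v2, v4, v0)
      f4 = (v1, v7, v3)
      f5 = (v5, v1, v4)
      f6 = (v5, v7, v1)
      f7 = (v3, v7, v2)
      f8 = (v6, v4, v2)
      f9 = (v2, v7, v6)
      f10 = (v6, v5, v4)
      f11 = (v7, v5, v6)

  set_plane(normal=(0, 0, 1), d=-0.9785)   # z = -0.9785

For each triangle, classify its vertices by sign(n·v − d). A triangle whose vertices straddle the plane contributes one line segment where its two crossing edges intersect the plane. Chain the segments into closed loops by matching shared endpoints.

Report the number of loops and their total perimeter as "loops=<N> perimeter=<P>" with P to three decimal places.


loops=1 perimeter=14.620

Straddling triangles (8 of 12):
  (v1,v3,v0) [++-] → (-1.9, -1.21792, -0.9785)–(-1.9, -1.755, -0.9785)  len=0.5371
  (v4,v1,v0) [-+-] → (1.31855, -1.755, -0.9785)–(-1.9, -1.755, -0.9785)  len=3.2185
  (v0,v3,v2) [-+-] → (-1.9, -1.21792, -0.9785)–(-1.9, 1.755, -0.9785)  len=2.9729
  (v5,v1,v4) [++-] → (1.31855, -1.755, -0.9785)–(1.9, -1.755, -0.9785)  len=0.5815
  (v3,v7,v2) [++-] → (-1.31855, 1.755, -0.9785)–(-1.9, 1.755, -0.9785)  len=0.5815
  (v2,v7,v6) [-+-] → (-1.31855, 1.755, -0.9785)–(1.9, 1.755, -0.9785)  len=3.2185
  (v6,v5,v4) [-+-] → (1.9, 1.21792, -0.9785)–(1.9, -1.755, -0.9785)  len=2.9729
  (v7,v5,v6) [++-] → (1.9, 1.21792, -0.9785)–(1.9, 1.755, -0.9785)  len=0.5371

Chained into 1 loop(s):
  loop 1: 8 segments, perimeter = 14.6200
Total perimeter = 14.620


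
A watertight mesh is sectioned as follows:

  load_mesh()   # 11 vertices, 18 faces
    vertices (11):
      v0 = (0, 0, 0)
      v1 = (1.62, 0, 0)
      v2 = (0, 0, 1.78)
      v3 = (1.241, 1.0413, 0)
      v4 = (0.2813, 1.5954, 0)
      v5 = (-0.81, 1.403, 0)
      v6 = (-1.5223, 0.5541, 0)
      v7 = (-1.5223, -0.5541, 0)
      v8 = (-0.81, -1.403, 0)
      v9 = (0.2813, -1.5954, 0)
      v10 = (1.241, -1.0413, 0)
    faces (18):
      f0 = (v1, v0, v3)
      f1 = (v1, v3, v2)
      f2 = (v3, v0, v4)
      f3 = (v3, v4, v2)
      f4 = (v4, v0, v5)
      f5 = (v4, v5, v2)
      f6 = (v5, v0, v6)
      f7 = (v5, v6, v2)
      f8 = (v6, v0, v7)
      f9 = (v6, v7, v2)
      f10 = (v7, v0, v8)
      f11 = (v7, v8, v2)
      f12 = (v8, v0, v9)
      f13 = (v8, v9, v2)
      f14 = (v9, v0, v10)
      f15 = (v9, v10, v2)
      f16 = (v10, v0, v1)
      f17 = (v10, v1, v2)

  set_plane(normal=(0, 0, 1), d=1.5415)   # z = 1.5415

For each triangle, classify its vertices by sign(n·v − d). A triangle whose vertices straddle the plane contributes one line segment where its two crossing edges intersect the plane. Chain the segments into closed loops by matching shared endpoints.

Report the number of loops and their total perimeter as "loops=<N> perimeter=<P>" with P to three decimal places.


Straddling triangles (9 of 18):
  (v1,v3,v2) [--+] → (0.16628, 0.139522, 1.5415)–(0.217062, 0, 1.5415)  len=0.1485
  (v3,v4,v2) [--+] → (0.037691, 0.213766, 1.5415)–(0.16628, 0.139522, 1.5415)  len=0.1485
  (v4,v5,v2) [--+] → (-0.108531, 0.187986, 1.5415)–(0.037691, 0.213766, 1.5415)  len=0.1485
  (v5,v6,v2) [--+] → (-0.203971, 0.0742432, 1.5415)–(-0.108531, 0.187986, 1.5415)  len=0.1485
  (v6,v7,v2) [--+] → (-0.203971, -0.0742432, 1.5415)–(-0.203971, 0.0742432, 1.5415)  len=0.1485
  (v7,v8,v2) [--+] → (-0.108531, -0.187986, 1.5415)–(-0.203971, -0.0742432, 1.5415)  len=0.1485
  (v8,v9,v2) [--+] → (0.037691, -0.213766, 1.5415)–(-0.108531, -0.187986, 1.5415)  len=0.1485
  (v9,v10,v2) [--+] → (0.16628, -0.139522, 1.5415)–(0.037691, -0.213766, 1.5415)  len=0.1485
  (v10,v1,v2) [--+] → (0.217062, 0, 1.5415)–(0.16628, -0.139522, 1.5415)  len=0.1485

Chained into 1 loop(s):
  loop 1: 9 segments, perimeter = 1.3363
Total perimeter = 1.336

loops=1 perimeter=1.336


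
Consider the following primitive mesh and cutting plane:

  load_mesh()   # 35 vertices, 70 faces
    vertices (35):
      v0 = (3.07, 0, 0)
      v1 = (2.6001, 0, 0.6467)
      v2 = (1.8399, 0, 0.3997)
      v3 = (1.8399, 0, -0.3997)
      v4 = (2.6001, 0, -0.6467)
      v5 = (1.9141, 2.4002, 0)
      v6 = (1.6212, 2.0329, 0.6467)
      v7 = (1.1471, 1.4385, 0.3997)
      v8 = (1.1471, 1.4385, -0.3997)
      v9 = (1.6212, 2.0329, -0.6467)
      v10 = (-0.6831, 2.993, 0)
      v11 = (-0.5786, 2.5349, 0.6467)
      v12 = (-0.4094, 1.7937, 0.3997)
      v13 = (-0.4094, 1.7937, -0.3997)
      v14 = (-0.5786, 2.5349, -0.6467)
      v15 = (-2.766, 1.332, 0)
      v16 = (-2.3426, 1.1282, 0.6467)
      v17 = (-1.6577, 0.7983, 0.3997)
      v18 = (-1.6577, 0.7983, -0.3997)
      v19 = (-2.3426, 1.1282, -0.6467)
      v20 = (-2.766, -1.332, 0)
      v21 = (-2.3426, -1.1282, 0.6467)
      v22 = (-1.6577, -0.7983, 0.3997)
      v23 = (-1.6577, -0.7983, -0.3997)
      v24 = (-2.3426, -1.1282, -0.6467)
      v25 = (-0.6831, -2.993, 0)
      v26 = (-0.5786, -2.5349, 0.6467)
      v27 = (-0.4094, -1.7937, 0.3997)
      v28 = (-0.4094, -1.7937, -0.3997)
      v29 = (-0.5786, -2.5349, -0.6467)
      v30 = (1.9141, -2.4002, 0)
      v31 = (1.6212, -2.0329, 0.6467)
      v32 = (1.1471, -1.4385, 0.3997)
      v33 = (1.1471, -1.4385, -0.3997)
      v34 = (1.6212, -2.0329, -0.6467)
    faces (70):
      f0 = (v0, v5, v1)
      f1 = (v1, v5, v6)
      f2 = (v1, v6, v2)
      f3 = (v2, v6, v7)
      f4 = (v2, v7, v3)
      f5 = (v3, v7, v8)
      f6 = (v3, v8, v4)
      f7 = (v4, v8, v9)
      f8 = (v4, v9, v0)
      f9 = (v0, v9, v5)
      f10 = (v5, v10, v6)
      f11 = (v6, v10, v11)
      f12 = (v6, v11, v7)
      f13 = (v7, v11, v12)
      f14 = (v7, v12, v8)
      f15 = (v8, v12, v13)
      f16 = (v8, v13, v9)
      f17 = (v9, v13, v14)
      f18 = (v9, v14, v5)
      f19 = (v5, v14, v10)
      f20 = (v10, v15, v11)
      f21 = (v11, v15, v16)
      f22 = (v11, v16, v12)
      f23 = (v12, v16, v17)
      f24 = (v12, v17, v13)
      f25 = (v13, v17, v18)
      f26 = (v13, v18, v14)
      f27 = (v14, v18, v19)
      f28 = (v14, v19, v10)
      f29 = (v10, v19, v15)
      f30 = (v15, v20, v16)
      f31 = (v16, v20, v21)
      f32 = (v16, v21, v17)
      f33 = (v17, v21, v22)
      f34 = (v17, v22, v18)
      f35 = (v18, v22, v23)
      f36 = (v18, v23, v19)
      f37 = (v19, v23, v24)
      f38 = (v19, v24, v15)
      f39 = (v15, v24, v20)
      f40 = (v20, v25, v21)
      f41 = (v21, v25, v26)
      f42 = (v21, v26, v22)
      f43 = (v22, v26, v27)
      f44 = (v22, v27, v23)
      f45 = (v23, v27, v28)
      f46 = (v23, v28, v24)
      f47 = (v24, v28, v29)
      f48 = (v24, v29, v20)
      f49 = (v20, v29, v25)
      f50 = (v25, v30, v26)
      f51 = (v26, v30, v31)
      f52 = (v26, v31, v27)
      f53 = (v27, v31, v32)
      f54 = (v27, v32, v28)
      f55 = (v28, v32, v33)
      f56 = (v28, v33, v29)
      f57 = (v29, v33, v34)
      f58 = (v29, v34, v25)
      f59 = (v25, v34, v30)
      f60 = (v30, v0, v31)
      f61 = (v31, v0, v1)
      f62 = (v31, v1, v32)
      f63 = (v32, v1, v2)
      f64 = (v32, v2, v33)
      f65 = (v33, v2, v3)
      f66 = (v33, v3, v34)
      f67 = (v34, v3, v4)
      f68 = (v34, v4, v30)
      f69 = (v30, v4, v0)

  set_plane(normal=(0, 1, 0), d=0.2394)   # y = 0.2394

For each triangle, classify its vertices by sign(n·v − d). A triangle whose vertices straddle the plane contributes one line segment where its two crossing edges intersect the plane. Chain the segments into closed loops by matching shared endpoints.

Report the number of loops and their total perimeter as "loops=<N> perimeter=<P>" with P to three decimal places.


loops=2 perimeter=7.798

Straddling triangles (20 of 70):
  (v0,v5,v1) [-+-] → (2.95471, 0.2394, 0)–(2.53168, 0.2394, 0.582197)  len=0.7197
  (v1,v5,v6) [-++] → (2.53168, 0.2394, 0.582197)–(2.48482, 0.2394, 0.6467)  len=0.0797
  (v1,v6,v2) [-+-] → (2.48482, 0.2394, 0.6467)–(1.81415, 0.2394, 0.428787)  len=0.7052
  (v2,v6,v7) [-++] → (1.81415, 0.2394, 0.428787)–(1.7246, 0.2394, 0.3997)  len=0.0941
  (v2,v7,v3) [-+-] → (1.7246, 0.2394, 0.3997)–(1.7246, 0.2394, -0.266661)  len=0.6664
  (v3,v7,v8) [-++] → (1.7246, 0.2394, -0.266661)–(1.7246, 0.2394, -0.3997)  len=0.1330
  (v3,v8,v4) [-+-] → (1.7246, 0.2394, -0.3997)–(2.35829, 0.2394, -0.605593)  len=0.6663
  (v4,v8,v9) [-++] → (2.35829, 0.2394, -0.605593)–(2.48482, 0.2394, -0.6467)  len=0.1330
  (v4,v9,v0) [-+-] → (2.48482, 0.2394, -0.6467)–(2.89939, 0.2394, -0.0761572)  len=0.7053
  (v0,v9,v5) [-++] → (2.89939, 0.2394, -0.0761572)–(2.95471, 0.2394, 0)  len=0.0941
  (v15,v20,v16) [+-+] → (-2.766, 0.2394, 0)–(-2.49556, 0.2394, 0.413066)  len=0.4937
  (v16,v20,v21) [+--] → (-2.49556, 0.2394, 0.413066)–(-2.3426, 0.2394, 0.6467)  len=0.2793
  (v16,v21,v17) [+-+] → (-2.3426, 0.2394, 0.6467)–(-1.8564, 0.2394, 0.471358)  len=0.5169
  (v17,v21,v22) [+--] → (-1.8564, 0.2394, 0.471358)–(-1.6577, 0.2394, 0.3997)  len=0.2112
  (v17,v22,v18) [+-+] → (-1.6577, 0.2394, 0.3997)–(-1.6577, 0.2394, -0.119865)  len=0.5196
  (v18,v22,v23) [+--] → (-1.6577, 0.2394, -0.119865)–(-1.6577, 0.2394, -0.3997)  len=0.2798
  (v18,v23,v19) [+-+] → (-1.6577, 0.2394, -0.3997)–(-2.02662, 0.2394, -0.532745)  len=0.3922
  (v19,v23,v24) [+--] → (-2.02662, 0.2394, -0.532745)–(-2.3426, 0.2394, -0.6467)  len=0.3359
  (v19,v24,v15) [+-+] → (-2.3426, 0.2394, -0.6467)–(-2.57796, 0.2394, -0.287206)  len=0.4297
  (v15,v24,v20) [+--] → (-2.57796, 0.2394, -0.287206)–(-2.766, 0.2394, 0)  len=0.3433

Chained into 2 loop(s):
  loop 1: 10 segments, perimeter = 3.9968
  loop 2: 10 segments, perimeter = 3.8015
Total perimeter = 7.798


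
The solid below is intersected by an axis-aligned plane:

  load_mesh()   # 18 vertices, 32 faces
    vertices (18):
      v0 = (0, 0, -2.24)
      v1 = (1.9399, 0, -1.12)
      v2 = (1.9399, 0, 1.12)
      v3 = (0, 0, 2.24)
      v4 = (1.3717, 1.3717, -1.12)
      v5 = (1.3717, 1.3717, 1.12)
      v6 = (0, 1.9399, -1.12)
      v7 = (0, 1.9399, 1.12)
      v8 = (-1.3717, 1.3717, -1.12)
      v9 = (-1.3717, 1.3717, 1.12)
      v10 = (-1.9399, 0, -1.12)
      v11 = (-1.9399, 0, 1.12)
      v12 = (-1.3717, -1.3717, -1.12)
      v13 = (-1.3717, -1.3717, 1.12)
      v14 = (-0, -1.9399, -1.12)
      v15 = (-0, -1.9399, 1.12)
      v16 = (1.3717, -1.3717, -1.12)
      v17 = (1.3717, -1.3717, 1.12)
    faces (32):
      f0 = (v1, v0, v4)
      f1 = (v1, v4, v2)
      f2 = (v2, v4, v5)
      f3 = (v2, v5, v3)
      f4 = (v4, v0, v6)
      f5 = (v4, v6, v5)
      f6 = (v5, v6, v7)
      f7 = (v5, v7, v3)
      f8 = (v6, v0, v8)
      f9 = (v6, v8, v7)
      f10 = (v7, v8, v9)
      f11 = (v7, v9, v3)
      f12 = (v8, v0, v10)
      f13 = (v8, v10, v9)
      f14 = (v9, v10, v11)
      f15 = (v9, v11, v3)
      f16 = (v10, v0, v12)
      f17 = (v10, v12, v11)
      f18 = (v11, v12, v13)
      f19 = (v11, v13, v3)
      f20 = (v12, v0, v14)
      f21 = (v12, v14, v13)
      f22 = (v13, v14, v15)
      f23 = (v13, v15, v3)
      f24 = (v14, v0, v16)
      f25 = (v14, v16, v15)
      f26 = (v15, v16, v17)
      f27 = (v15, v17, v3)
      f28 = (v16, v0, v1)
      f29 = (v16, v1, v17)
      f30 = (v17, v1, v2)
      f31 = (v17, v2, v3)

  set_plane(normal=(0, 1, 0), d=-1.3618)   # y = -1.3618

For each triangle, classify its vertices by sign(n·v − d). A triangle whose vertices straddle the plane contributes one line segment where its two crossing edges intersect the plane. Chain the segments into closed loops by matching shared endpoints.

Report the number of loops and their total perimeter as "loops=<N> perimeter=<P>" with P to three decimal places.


loops=1 perimeter=10.145

Straddling triangles (12 of 32):
  (v10,v0,v12) [++-] → (-1.3618, -1.3618, -1.12808)–(-1.3758, -1.3618, -1.12)  len=0.0162
  (v10,v12,v11) [+-+] → (-1.3758, -1.3618, -1.12)–(-1.3758, -1.3618, -1.10383)  len=0.0162
  (v11,v12,v13) [+--] → (-1.3758, -1.3618, -1.10383)–(-1.3758, -1.3618, 1.12)  len=2.2238
  (v11,v13,v3) [+-+] → (-1.3758, -1.3618, 1.12)–(-1.3618, -1.3618, 1.12808)  len=0.0162
  (v12,v0,v14) [-+-] → (-1.3618, -1.3618, -1.12808)–(0, -1.3618, -1.45377)  len=1.4002
  (v13,v15,v3) [--+] → (0, -1.3618, 1.45377)–(-1.3618, -1.3618, 1.12808)  len=1.4002
  (v14,v0,v16) [-+-] → (0, -1.3618, -1.45377)–(1.3618, -1.3618, -1.12808)  len=1.4002
  (v15,v17,v3) [--+] → (1.3618, -1.3618, 1.12808)–(0, -1.3618, 1.45377)  len=1.4002
  (v16,v0,v1) [-++] → (1.3618, -1.3618, -1.12808)–(1.3758, -1.3618, -1.12)  len=0.0162
  (v16,v1,v17) [-+-] → (1.3758, -1.3618, -1.12)–(1.3758, -1.3618, 1.10383)  len=2.2238
  (v17,v1,v2) [-++] → (1.3758, -1.3618, 1.10383)–(1.3758, -1.3618, 1.12)  len=0.0162
  (v17,v2,v3) [-++] → (1.3758, -1.3618, 1.12)–(1.3618, -1.3618, 1.12808)  len=0.0162

Chained into 1 loop(s):
  loop 1: 12 segments, perimeter = 10.1455
Total perimeter = 10.145


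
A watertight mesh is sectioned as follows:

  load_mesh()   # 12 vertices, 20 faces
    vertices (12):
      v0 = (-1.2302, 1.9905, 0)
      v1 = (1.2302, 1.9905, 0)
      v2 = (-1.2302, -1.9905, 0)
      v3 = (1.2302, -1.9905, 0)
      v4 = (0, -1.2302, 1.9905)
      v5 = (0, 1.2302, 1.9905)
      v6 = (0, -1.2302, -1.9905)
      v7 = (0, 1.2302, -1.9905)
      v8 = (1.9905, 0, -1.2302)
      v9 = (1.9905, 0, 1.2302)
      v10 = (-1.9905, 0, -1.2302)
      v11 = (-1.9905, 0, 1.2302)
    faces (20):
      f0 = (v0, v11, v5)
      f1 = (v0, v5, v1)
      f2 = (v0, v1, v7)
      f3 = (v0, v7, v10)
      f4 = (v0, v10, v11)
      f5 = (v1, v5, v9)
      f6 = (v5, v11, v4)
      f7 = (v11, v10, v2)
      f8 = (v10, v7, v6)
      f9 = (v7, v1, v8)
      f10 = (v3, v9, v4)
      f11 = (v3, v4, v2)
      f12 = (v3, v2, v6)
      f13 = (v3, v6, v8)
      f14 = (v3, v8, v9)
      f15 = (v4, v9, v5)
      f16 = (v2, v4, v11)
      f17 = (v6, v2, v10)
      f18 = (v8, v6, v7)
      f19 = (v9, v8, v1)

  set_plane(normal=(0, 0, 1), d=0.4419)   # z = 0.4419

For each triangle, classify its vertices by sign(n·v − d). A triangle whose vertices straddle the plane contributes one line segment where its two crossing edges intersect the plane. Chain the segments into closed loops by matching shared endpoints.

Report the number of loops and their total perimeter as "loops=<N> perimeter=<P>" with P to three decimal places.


loops=1 perimeter=12.380

Straddling triangles (10 of 20):
  (v0,v11,v5) [-++] → (-1.50331, 1.27549, 0.4419)–(-0.95709, 1.82171, 0.4419)  len=0.7725
  (v0,v5,v1) [-+-] → (-0.95709, 1.82171, 0.4419)–(0.95709, 1.82171, 0.4419)  len=1.9142
  (v0,v10,v11) [--+] → (-1.9905, 0, 0.4419)–(-1.50331, 1.27549, 0.4419)  len=1.3654
  (v1,v5,v9) [-++] → (0.95709, 1.82171, 0.4419)–(1.50331, 1.27549, 0.4419)  len=0.7725
  (v11,v10,v2) [+--] → (-1.9905, 0, 0.4419)–(-1.50331, -1.27549, 0.4419)  len=1.3654
  (v3,v9,v4) [-++] → (1.50331, -1.27549, 0.4419)–(0.95709, -1.82171, 0.4419)  len=0.7725
  (v3,v4,v2) [-+-] → (0.95709, -1.82171, 0.4419)–(-0.95709, -1.82171, 0.4419)  len=1.9142
  (v3,v8,v9) [--+] → (1.9905, 0, 0.4419)–(1.50331, -1.27549, 0.4419)  len=1.3654
  (v2,v4,v11) [-++] → (-0.95709, -1.82171, 0.4419)–(-1.50331, -1.27549, 0.4419)  len=0.7725
  (v9,v8,v1) [+--] → (1.9905, 0, 0.4419)–(1.50331, 1.27549, 0.4419)  len=1.3654

Chained into 1 loop(s):
  loop 1: 10 segments, perimeter = 12.3797
Total perimeter = 12.380


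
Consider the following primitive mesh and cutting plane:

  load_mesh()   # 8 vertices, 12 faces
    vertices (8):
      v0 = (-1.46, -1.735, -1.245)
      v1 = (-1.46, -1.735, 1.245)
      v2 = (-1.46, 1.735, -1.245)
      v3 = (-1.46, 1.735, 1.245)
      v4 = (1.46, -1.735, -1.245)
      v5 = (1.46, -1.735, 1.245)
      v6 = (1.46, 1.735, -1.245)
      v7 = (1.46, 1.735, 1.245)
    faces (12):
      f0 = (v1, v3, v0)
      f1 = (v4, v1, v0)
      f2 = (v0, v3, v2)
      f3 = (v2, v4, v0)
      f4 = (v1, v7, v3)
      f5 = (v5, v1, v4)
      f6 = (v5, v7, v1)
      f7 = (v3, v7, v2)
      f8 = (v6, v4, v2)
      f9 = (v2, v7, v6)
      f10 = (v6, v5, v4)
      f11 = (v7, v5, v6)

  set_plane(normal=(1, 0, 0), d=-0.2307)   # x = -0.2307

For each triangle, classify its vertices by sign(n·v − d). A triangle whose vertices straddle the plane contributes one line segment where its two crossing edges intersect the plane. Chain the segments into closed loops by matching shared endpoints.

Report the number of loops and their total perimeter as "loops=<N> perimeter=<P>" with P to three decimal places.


loops=1 perimeter=11.920

Straddling triangles (8 of 12):
  (v4,v1,v0) [+--] → (-0.2307, -1.735, 0.196727)–(-0.2307, -1.735, -1.245)  len=1.4417
  (v2,v4,v0) [-+-] → (-0.2307, 0.274154, -1.245)–(-0.2307, -1.735, -1.245)  len=2.0092
  (v1,v7,v3) [-+-] → (-0.2307, -0.274154, 1.245)–(-0.2307, 1.735, 1.245)  len=2.0092
  (v5,v1,v4) [+-+] → (-0.2307, -1.735, 1.245)–(-0.2307, -1.735, 0.196727)  len=1.0483
  (v5,v7,v1) [++-] → (-0.2307, -0.274154, 1.245)–(-0.2307, -1.735, 1.245)  len=1.4608
  (v3,v7,v2) [-+-] → (-0.2307, 1.735, 1.245)–(-0.2307, 1.735, -0.196727)  len=1.4417
  (v6,v4,v2) [++-] → (-0.2307, 0.274154, -1.245)–(-0.2307, 1.735, -1.245)  len=1.4608
  (v2,v7,v6) [-++] → (-0.2307, 1.735, -0.196727)–(-0.2307, 1.735, -1.245)  len=1.0483

Chained into 1 loop(s):
  loop 1: 8 segments, perimeter = 11.9200
Total perimeter = 11.920


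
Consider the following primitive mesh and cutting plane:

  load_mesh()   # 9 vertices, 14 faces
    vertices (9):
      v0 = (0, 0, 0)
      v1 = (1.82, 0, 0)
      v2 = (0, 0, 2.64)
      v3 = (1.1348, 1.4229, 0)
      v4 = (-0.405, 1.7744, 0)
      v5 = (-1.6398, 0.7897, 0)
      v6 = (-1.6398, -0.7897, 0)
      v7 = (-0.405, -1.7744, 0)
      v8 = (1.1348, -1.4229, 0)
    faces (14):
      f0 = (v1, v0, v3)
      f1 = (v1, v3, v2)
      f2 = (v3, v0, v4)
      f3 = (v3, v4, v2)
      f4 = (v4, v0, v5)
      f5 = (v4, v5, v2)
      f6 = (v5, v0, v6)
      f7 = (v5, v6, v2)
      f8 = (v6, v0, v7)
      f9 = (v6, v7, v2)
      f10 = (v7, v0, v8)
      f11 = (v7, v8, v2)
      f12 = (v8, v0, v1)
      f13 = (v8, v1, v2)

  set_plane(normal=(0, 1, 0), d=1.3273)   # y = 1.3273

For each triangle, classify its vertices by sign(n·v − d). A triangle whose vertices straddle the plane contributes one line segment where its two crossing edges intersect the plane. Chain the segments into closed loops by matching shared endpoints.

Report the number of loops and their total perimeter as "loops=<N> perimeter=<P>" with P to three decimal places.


loops=1 perimeter=4.747

Straddling triangles (6 of 14):
  (v1,v0,v3) [--+] → (1.05856, 1.3273, 0)–(1.18084, 1.3273, 0)  len=0.1223
  (v1,v3,v2) [-+-] → (1.18084, 1.3273, 0)–(1.05856, 1.3273, 0.177373)  len=0.2154
  (v3,v0,v4) [+-+] → (1.05856, 1.3273, 0)–(-0.302951, 1.3273, 0)  len=1.3615
  (v3,v4,v2) [++-] → (-0.302951, 1.3273, 0.665207)–(1.05856, 1.3273, 0.177373)  len=1.4463
  (v4,v0,v5) [+--] → (-0.302951, 1.3273, 0)–(-0.965657, 1.3273, 0)  len=0.6627
  (v4,v5,v2) [+--] → (-0.965657, 1.3273, 0)–(-0.302951, 1.3273, 0.665207)  len=0.9390

Chained into 1 loop(s):
  loop 1: 6 segments, perimeter = 4.7472
Total perimeter = 4.747


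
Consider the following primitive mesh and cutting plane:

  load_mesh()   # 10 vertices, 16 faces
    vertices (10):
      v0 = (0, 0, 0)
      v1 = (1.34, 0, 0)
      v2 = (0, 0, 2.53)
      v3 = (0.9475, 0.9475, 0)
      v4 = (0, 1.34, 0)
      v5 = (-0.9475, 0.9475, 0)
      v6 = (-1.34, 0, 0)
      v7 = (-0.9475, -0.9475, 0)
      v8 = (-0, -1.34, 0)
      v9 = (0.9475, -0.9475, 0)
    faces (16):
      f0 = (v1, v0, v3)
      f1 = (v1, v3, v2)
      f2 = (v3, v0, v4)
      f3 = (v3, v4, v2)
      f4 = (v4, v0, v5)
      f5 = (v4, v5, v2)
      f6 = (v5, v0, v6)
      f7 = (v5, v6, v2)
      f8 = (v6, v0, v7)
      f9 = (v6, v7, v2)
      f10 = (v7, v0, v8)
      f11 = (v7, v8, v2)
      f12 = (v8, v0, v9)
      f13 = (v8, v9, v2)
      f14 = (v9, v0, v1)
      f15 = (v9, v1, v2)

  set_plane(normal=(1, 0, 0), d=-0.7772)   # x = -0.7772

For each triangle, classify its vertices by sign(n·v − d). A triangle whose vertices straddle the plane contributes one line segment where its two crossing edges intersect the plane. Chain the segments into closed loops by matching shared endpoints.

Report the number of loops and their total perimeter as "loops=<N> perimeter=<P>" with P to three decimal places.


loops=1 perimeter=5.039

Straddling triangles (8 of 16):
  (v4,v0,v5) [++-] → (-0.7772, 0.7772, 0)–(-0.7772, 1.01805, 0)  len=0.2408
  (v4,v5,v2) [+-+] → (-0.7772, 1.01805, 0)–(-0.7772, 0.7772, 0.454732)  len=0.5146
  (v5,v0,v6) [-+-] → (-0.7772, 0.7772, 0)–(-0.7772, 0, 0)  len=0.7772
  (v5,v6,v2) [--+] → (-0.7772, 0, 1.0626)–(-0.7772, 0.7772, 0.454732)  len=0.9867
  (v6,v0,v7) [-+-] → (-0.7772, 0, 0)–(-0.7772, -0.7772, 0)  len=0.7772
  (v6,v7,v2) [--+] → (-0.7772, -0.7772, 0.454732)–(-0.7772, 0, 1.0626)  len=0.9867
  (v7,v0,v8) [-++] → (-0.7772, -0.7772, 0)–(-0.7772, -1.01805, 0)  len=0.2408
  (v7,v8,v2) [-++] → (-0.7772, -1.01805, 0)–(-0.7772, -0.7772, 0.454732)  len=0.5146

Chained into 1 loop(s):
  loop 1: 8 segments, perimeter = 5.0386
Total perimeter = 5.039


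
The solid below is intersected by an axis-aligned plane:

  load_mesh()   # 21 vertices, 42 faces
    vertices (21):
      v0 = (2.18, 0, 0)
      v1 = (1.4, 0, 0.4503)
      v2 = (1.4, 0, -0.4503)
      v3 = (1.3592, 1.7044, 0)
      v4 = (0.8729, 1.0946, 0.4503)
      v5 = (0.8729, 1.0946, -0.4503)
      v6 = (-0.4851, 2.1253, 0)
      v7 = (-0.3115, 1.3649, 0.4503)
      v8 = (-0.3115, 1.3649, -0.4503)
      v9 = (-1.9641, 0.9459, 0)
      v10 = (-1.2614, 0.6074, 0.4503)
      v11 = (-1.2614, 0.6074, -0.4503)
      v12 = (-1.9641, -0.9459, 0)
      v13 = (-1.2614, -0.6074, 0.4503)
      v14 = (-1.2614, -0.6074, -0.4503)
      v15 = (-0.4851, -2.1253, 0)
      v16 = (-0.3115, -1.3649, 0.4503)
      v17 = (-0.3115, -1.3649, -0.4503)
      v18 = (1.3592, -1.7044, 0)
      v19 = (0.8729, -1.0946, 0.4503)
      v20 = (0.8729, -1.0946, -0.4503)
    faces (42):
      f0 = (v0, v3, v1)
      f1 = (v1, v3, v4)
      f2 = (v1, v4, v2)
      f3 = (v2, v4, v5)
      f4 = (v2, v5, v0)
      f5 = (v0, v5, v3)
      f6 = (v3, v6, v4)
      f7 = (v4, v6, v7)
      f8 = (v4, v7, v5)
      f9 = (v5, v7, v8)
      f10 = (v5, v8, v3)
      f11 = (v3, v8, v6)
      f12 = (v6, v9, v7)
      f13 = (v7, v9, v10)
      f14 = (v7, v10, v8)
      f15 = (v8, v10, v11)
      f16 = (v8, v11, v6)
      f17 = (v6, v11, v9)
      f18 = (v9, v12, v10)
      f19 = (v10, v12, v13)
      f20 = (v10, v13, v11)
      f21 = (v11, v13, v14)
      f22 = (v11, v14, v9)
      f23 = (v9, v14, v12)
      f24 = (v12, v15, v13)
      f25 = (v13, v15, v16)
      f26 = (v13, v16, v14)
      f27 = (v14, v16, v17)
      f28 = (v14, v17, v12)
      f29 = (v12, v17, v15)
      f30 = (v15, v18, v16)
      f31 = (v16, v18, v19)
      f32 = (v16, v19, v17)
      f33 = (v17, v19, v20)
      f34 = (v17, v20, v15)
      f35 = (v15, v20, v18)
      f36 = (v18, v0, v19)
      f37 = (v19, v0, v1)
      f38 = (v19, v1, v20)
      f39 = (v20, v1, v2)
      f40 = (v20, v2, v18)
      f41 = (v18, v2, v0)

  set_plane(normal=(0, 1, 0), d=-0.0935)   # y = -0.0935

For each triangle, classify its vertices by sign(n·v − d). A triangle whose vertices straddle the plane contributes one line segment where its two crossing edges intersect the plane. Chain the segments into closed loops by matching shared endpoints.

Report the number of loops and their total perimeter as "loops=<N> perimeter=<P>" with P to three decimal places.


loops=2 perimeter=5.272

Straddling triangles (12 of 42):
  (v9,v12,v10) [+-+] → (-1.9641, -0.0935, 0)–(-1.57848, -0.0935, 0.24711)  len=0.4580
  (v10,v12,v13) [+--] → (-1.57848, -0.0935, 0.24711)–(-1.2614, -0.0935, 0.4503)  len=0.3766
  (v10,v13,v11) [+-+] → (-1.2614, -0.0935, 0.4503)–(-1.2614, -0.0935, 0.0693168)  len=0.3810
  (v11,v13,v14) [+--] → (-1.2614, -0.0935, 0.0693168)–(-1.2614, -0.0935, -0.4503)  len=0.5196
  (v11,v14,v9) [+-+] → (-1.2614, -0.0935, -0.4503)–(-1.49388, -0.0935, -0.301321)  len=0.2761
  (v9,v14,v12) [+--] → (-1.49388, -0.0935, -0.301321)–(-1.9641, -0.0935, 0)  len=0.5585
  (v18,v0,v19) [-+-] → (2.13497, -0.0935, 0)–(2.06835, -0.0935, 0.0384643)  len=0.0769
  (v19,v0,v1) [-++] → (2.06835, -0.0935, 0.0384643)–(1.35498, -0.0935, 0.4503)  len=0.8237
  (v19,v1,v20) [-+-] → (1.35498, -0.0935, 0.4503)–(1.35498, -0.0935, 0.373371)  len=0.0769
  (v20,v1,v2) [-++] → (1.35498, -0.0935, 0.373371)–(1.35498, -0.0935, -0.4503)  len=0.8237
  (v20,v2,v18) [-+-] → (1.35498, -0.0935, -0.4503)–(1.39776, -0.0935, -0.425597)  len=0.0494
  (v18,v2,v0) [-++] → (1.39776, -0.0935, -0.425597)–(2.13497, -0.0935, 0)  len=0.8512

Chained into 2 loop(s):
  loop 1: 6 segments, perimeter = 2.5698
  loop 2: 6 segments, perimeter = 2.7019
Total perimeter = 5.272


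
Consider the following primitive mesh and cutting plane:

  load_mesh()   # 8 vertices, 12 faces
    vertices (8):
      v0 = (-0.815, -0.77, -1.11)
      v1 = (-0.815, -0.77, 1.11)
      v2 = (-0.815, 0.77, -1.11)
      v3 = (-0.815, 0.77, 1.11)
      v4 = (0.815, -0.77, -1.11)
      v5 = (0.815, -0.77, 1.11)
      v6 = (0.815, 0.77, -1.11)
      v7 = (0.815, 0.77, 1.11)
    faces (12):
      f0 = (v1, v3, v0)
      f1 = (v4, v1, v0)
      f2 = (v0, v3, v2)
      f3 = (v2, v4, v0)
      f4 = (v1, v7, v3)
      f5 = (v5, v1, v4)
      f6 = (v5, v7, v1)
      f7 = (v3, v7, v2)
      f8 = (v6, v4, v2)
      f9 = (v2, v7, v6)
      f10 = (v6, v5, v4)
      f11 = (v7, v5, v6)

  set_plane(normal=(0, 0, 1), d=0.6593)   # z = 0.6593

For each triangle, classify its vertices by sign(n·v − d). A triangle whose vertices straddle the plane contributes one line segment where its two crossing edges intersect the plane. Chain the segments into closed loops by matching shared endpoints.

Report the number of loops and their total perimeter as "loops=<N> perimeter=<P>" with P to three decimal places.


Straddling triangles (8 of 12):
  (v1,v3,v0) [++-] → (-0.815, 0.457352, 0.6593)–(-0.815, -0.77, 0.6593)  len=1.2274
  (v4,v1,v0) [-+-] → (-0.484081, -0.77, 0.6593)–(-0.815, -0.77, 0.6593)  len=0.3309
  (v0,v3,v2) [-+-] → (-0.815, 0.457352, 0.6593)–(-0.815, 0.77, 0.6593)  len=0.3126
  (v5,v1,v4) [++-] → (-0.484081, -0.77, 0.6593)–(0.815, -0.77, 0.6593)  len=1.2991
  (v3,v7,v2) [++-] → (0.484081, 0.77, 0.6593)–(-0.815, 0.77, 0.6593)  len=1.2991
  (v2,v7,v6) [-+-] → (0.484081, 0.77, 0.6593)–(0.815, 0.77, 0.6593)  len=0.3309
  (v6,v5,v4) [-+-] → (0.815, -0.457352, 0.6593)–(0.815, -0.77, 0.6593)  len=0.3126
  (v7,v5,v6) [++-] → (0.815, -0.457352, 0.6593)–(0.815, 0.77, 0.6593)  len=1.2274

Chained into 1 loop(s):
  loop 1: 8 segments, perimeter = 6.3400
Total perimeter = 6.340

loops=1 perimeter=6.340


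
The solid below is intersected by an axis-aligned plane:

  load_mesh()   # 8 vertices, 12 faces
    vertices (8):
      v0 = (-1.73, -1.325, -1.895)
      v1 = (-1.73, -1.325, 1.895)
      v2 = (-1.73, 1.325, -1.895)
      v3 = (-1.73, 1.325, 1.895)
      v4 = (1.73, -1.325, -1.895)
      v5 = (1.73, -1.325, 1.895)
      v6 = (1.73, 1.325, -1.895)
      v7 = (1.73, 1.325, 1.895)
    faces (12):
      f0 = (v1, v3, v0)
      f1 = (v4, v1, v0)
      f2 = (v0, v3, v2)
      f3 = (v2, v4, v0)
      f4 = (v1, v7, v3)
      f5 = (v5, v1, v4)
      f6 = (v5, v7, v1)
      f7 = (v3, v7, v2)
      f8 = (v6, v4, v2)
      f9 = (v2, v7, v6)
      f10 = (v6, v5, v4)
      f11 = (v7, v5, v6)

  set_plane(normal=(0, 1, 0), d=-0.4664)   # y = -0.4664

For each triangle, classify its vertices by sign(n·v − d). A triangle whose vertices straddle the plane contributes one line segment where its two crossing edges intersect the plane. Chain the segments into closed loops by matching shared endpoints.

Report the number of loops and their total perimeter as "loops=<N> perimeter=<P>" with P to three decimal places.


Straddling triangles (8 of 12):
  (v1,v3,v0) [-+-] → (-1.73, -0.4664, 1.895)–(-1.73, -0.4664, -0.66704)  len=2.5620
  (v0,v3,v2) [-++] → (-1.73, -0.4664, -0.66704)–(-1.73, -0.4664, -1.895)  len=1.2280
  (v2,v4,v0) [+--] → (0.60896, -0.4664, -1.895)–(-1.73, -0.4664, -1.895)  len=2.3390
  (v1,v7,v3) [-++] → (-0.60896, -0.4664, 1.895)–(-1.73, -0.4664, 1.895)  len=1.1210
  (v5,v7,v1) [-+-] → (1.73, -0.4664, 1.895)–(-0.60896, -0.4664, 1.895)  len=2.3390
  (v6,v4,v2) [+-+] → (1.73, -0.4664, -1.895)–(0.60896, -0.4664, -1.895)  len=1.1210
  (v6,v5,v4) [+--] → (1.73, -0.4664, 0.66704)–(1.73, -0.4664, -1.895)  len=2.5620
  (v7,v5,v6) [+-+] → (1.73, -0.4664, 1.895)–(1.73, -0.4664, 0.66704)  len=1.2280

Chained into 1 loop(s):
  loop 1: 8 segments, perimeter = 14.5000
Total perimeter = 14.500

loops=1 perimeter=14.500


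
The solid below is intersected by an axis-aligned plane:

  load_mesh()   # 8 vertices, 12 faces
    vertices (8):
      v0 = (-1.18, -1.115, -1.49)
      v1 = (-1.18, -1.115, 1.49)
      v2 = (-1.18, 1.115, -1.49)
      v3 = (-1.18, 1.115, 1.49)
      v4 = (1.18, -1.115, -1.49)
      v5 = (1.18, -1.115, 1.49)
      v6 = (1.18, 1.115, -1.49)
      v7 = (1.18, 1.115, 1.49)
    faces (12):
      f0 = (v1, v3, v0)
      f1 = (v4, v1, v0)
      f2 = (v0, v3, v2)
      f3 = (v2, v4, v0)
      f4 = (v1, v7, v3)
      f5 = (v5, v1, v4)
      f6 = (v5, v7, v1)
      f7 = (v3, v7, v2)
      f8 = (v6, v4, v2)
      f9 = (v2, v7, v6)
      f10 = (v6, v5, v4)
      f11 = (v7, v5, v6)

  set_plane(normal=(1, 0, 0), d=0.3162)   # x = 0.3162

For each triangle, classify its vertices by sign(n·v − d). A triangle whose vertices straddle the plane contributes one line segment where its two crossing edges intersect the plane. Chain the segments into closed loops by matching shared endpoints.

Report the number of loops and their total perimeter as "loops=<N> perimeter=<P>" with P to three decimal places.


loops=1 perimeter=10.420

Straddling triangles (8 of 12):
  (v4,v1,v0) [+--] → (0.3162, -1.115, -0.399269)–(0.3162, -1.115, -1.49)  len=1.0907
  (v2,v4,v0) [-+-] → (0.3162, -0.298782, -1.49)–(0.3162, -1.115, -1.49)  len=0.8162
  (v1,v7,v3) [-+-] → (0.3162, 0.298782, 1.49)–(0.3162, 1.115, 1.49)  len=0.8162
  (v5,v1,v4) [+-+] → (0.3162, -1.115, 1.49)–(0.3162, -1.115, -0.399269)  len=1.8893
  (v5,v7,v1) [++-] → (0.3162, 0.298782, 1.49)–(0.3162, -1.115, 1.49)  len=1.4138
  (v3,v7,v2) [-+-] → (0.3162, 1.115, 1.49)–(0.3162, 1.115, 0.399269)  len=1.0907
  (v6,v4,v2) [++-] → (0.3162, -0.298782, -1.49)–(0.3162, 1.115, -1.49)  len=1.4138
  (v2,v7,v6) [-++] → (0.3162, 1.115, 0.399269)–(0.3162, 1.115, -1.49)  len=1.8893

Chained into 1 loop(s):
  loop 1: 8 segments, perimeter = 10.4200
Total perimeter = 10.420


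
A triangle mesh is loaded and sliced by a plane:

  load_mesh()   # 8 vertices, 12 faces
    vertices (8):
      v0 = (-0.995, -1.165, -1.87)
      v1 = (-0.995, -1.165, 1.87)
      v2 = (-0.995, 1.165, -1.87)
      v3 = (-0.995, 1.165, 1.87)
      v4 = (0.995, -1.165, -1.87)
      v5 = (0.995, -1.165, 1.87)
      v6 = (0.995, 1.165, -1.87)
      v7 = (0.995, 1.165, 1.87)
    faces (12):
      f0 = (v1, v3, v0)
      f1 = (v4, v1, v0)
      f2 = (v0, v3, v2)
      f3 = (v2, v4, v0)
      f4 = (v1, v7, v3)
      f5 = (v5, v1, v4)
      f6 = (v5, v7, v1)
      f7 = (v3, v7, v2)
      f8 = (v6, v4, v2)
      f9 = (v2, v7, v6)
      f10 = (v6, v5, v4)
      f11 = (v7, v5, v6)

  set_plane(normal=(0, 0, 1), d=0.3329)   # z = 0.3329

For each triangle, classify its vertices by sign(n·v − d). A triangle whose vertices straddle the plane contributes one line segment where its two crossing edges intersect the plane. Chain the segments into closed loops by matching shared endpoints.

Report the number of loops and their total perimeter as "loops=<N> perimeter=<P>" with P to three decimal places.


Straddling triangles (8 of 12):
  (v1,v3,v0) [++-] → (-0.995, 0.207395, 0.3329)–(-0.995, -1.165, 0.3329)  len=1.3724
  (v4,v1,v0) [-+-] → (-0.177131, -1.165, 0.3329)–(-0.995, -1.165, 0.3329)  len=0.8179
  (v0,v3,v2) [-+-] → (-0.995, 0.207395, 0.3329)–(-0.995, 1.165, 0.3329)  len=0.9576
  (v5,v1,v4) [++-] → (-0.177131, -1.165, 0.3329)–(0.995, -1.165, 0.3329)  len=1.1721
  (v3,v7,v2) [++-] → (0.177131, 1.165, 0.3329)–(-0.995, 1.165, 0.3329)  len=1.1721
  (v2,v7,v6) [-+-] → (0.177131, 1.165, 0.3329)–(0.995, 1.165, 0.3329)  len=0.8179
  (v6,v5,v4) [-+-] → (0.995, -0.207395, 0.3329)–(0.995, -1.165, 0.3329)  len=0.9576
  (v7,v5,v6) [++-] → (0.995, -0.207395, 0.3329)–(0.995, 1.165, 0.3329)  len=1.3724

Chained into 1 loop(s):
  loop 1: 8 segments, perimeter = 8.6400
Total perimeter = 8.640

loops=1 perimeter=8.640


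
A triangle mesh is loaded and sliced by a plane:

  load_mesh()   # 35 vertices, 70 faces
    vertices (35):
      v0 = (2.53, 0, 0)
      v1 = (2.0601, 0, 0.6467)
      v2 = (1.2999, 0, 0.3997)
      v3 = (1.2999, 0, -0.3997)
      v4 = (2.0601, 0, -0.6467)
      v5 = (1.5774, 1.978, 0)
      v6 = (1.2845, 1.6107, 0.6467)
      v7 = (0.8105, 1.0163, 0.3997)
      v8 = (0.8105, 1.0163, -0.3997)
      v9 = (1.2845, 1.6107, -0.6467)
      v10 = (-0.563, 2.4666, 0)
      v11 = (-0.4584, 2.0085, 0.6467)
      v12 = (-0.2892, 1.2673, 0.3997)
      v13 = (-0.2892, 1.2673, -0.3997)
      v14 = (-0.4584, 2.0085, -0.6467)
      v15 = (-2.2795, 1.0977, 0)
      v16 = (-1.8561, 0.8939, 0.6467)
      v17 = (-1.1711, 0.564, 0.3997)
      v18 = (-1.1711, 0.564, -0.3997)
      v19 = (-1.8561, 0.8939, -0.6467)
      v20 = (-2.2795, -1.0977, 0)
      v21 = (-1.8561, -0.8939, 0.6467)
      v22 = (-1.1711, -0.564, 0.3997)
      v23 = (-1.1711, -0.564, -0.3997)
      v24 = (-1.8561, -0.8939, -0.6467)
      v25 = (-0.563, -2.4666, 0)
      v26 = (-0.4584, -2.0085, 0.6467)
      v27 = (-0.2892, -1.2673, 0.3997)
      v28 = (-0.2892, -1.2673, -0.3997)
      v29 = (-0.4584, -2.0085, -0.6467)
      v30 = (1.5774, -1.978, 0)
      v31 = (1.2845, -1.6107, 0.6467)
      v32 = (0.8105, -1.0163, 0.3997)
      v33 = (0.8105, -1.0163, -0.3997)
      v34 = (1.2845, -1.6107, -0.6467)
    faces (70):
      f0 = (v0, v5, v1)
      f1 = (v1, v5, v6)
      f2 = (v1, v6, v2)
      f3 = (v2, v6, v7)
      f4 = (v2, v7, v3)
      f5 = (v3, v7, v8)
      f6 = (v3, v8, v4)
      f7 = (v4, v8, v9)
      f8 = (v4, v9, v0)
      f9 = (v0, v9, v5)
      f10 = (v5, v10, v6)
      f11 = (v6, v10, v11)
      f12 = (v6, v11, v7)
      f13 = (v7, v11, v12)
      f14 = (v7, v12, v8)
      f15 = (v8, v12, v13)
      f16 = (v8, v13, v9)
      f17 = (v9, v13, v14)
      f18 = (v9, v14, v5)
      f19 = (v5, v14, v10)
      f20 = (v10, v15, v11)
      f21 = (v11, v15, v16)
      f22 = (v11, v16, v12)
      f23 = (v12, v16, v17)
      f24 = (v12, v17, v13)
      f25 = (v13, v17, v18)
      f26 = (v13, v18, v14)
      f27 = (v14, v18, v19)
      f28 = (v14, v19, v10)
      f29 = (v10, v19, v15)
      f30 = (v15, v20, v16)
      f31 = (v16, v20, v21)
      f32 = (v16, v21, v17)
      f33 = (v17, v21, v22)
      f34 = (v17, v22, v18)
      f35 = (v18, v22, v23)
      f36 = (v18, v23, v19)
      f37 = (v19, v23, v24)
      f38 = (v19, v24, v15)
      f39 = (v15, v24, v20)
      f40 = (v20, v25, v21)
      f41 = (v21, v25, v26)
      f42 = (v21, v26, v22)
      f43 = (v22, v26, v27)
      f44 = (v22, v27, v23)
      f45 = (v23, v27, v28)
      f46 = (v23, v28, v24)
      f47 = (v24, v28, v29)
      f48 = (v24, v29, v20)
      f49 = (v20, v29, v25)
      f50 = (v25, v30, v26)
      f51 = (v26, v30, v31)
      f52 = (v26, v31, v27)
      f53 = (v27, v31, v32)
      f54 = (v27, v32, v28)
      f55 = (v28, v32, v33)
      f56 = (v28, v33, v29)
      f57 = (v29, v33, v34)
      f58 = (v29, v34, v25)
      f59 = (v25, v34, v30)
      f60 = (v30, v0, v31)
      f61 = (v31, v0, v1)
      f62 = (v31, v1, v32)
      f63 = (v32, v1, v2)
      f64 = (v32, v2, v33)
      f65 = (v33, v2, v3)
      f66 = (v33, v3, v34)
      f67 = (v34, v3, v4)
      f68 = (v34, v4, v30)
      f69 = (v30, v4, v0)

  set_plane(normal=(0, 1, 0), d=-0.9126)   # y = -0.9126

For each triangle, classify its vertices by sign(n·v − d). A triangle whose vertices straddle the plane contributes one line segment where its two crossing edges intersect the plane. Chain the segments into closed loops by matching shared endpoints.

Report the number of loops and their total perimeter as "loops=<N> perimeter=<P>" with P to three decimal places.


loops=2 perimeter=8.625

Straddling triangles (22 of 70):
  (v15,v20,v16) [+-+] → (-2.2795, -0.9126, 0)–(-2.24015, -0.9126, 0.0601045)  len=0.0718
  (v16,v20,v21) [+-+] → (-2.24015, -0.9126, 0.0601045)–(-1.89495, -0.9126, 0.587361)  len=0.6302
  (v15,v24,v20) [++-] → (-1.89495, -0.9126, -0.587361)–(-2.2795, -0.9126, 0)  len=0.7020
  (v20,v25,v21) [--+] → (-1.84072, -0.9126, 0.63901)–(-1.89495, -0.9126, 0.587361)  len=0.0749
  (v21,v25,v26) [+--] → (-1.84072, -0.9126, 0.63901)–(-1.83265, -0.9126, 0.6467)  len=0.0111
  (v21,v26,v22) [+-+] → (-1.83265, -0.9126, 0.6467)–(-0.999105, -0.9126, 0.459308)  len=0.8544
  (v22,v26,v27) [+--] → (-0.999105, -0.9126, 0.459308)–(-0.733975, -0.9126, 0.3997)  len=0.2717
  (v22,v27,v23) [+-+] → (-0.733975, -0.9126, 0.3997)–(-0.733975, -0.9126, -0.00346676)  len=0.4032
  (v23,v27,v28) [+--] → (-0.733975, -0.9126, -0.00346676)–(-0.733975, -0.9126, -0.3997)  len=0.3962
  (v23,v28,v24) [+-+] → (-0.733975, -0.9126, -0.3997)–(-1.77763, -0.9126, -0.63433)  len=1.0697
  (v24,v28,v29) [+--] → (-1.77763, -0.9126, -0.63433)–(-1.83265, -0.9126, -0.6467)  len=0.0564
  (v24,v29,v20) [+--] → (-1.83265, -0.9126, -0.6467)–(-1.89495, -0.9126, -0.587361)  len=0.0860
  (v30,v0,v31) [-+-] → (2.09049, -0.9126, 0)–(1.82432, -0.9126, 0.366411)  len=0.4529
  (v31,v0,v1) [-++] → (1.82432, -0.9126, 0.366411)–(1.62066, -0.9126, 0.6467)  len=0.3465
  (v31,v1,v32) [-+-] → (1.62066, -0.9126, 0.6467)–(0.938005, -0.9126, 0.424903)  len=0.7178
  (v32,v1,v2) [-++] → (0.938005, -0.9126, 0.424903)–(0.860437, -0.9126, 0.3997)  len=0.0816
  (v32,v2,v33) [-+-] → (0.860437, -0.9126, 0.3997)–(0.860437, -0.9126, -0.318132)  len=0.7178
  (v33,v2,v3) [-++] → (0.860437, -0.9126, -0.318132)–(0.860437, -0.9126, -0.3997)  len=0.0816
  (v33,v3,v34) [-+-] → (0.860437, -0.9126, -0.3997)–(1.29117, -0.9126, -0.539647)  len=0.4529
  (v34,v3,v4) [-++] → (1.29117, -0.9126, -0.539647)–(1.62066, -0.9126, -0.6467)  len=0.3464
  (v34,v4,v30) [-+-] → (1.62066, -0.9126, -0.6467)–(1.83739, -0.9126, -0.348329)  len=0.3688
  (v30,v4,v0) [-++] → (1.83739, -0.9126, -0.348329)–(2.09049, -0.9126, 0)  len=0.4306

Chained into 2 loop(s):
  loop 1: 12 segments, perimeter = 4.6278
  loop 2: 10 segments, perimeter = 3.9968
Total perimeter = 8.625


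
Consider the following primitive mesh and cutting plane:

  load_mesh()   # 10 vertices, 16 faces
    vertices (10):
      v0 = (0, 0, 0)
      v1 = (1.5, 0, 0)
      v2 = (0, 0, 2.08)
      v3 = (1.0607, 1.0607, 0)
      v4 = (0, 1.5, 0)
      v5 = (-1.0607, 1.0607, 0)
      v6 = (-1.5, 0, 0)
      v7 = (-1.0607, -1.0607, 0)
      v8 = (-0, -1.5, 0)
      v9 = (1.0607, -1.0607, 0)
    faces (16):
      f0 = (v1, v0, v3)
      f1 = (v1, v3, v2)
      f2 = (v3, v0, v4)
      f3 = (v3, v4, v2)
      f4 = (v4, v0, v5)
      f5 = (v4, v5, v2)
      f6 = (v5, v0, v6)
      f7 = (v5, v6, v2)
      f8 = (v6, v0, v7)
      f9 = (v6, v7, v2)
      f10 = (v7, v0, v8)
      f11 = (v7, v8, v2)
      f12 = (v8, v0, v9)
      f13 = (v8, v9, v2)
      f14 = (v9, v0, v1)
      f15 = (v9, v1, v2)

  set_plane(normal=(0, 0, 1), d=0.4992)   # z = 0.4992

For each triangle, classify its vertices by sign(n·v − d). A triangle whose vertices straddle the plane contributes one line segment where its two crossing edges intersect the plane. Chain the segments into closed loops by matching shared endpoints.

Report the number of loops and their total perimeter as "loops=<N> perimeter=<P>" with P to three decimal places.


loops=1 perimeter=6.980

Straddling triangles (8 of 16):
  (v1,v3,v2) [--+] → (0.806132, 0.806132, 0.4992)–(1.14, 0, 0.4992)  len=0.8725
  (v3,v4,v2) [--+] → (0, 1.14, 0.4992)–(0.806132, 0.806132, 0.4992)  len=0.8725
  (v4,v5,v2) [--+] → (-0.806132, 0.806132, 0.4992)–(0, 1.14, 0.4992)  len=0.8725
  (v5,v6,v2) [--+] → (-1.14, 0, 0.4992)–(-0.806132, 0.806132, 0.4992)  len=0.8725
  (v6,v7,v2) [--+] → (-0.806132, -0.806132, 0.4992)–(-1.14, 0, 0.4992)  len=0.8725
  (v7,v8,v2) [--+] → (0, -1.14, 0.4992)–(-0.806132, -0.806132, 0.4992)  len=0.8725
  (v8,v9,v2) [--+] → (0.806132, -0.806132, 0.4992)–(0, -1.14, 0.4992)  len=0.8725
  (v9,v1,v2) [--+] → (1.14, 0, 0.4992)–(0.806132, -0.806132, 0.4992)  len=0.8725

Chained into 1 loop(s):
  loop 1: 8 segments, perimeter = 6.9803
Total perimeter = 6.980
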